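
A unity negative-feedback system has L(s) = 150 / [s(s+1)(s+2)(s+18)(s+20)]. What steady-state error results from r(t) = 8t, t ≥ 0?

38.4

One free integrator in L(s): this is a type 1 system.
K_v = lim_{s→0} s·L(s) = 150 / (1·2·18·20) = 5/24.
e_ss = 8/K_v = 8/(5/24) = 38.4.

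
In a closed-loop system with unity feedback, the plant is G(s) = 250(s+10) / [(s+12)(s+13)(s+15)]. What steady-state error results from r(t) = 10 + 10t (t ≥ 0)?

No free integrators in G(s): this is a type 0 system. Taking each input component in turn:
  • 10: e_ss = 10/(1+K_p) with K_p=125/117 → 585/121.
  • 10t: a type-0 system cannot track it, e_ss → ∞.
The unbounded component dominates.

infinity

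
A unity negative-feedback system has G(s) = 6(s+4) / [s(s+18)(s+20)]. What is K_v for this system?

System type = 1 (one pole at s=0).
K_v = lim_{s→0} s·G(s) = 6·4 / (18·20) = 1/15.

1/15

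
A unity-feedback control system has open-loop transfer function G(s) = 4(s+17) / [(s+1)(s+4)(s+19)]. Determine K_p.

The open loop has no poles at the origin → type 0 system.
K_p = lim_{s→0} G(s) = 4·17 / (1·4·19) = 17/19.

17/19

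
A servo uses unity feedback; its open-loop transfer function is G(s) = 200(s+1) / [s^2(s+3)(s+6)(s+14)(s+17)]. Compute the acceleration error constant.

System type = 2 (two poles at s=0).
K_a = lim_{s→0} s^2·G(s) = 200·1 / (3·6·14·17) = 50/1071.

50/1071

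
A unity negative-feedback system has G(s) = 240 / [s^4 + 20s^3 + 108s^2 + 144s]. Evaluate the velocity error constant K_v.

Factoring s from the denominator leaves a polynomial with constant term 144, so the system is type 1.
K_v = lim_{s→0} s·G(s) = 240 / 144 = 5/3.

5/3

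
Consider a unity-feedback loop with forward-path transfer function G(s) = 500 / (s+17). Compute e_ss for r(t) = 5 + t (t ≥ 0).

infinity

G(s) has no factors of s in the denominator, so the system is type 0. By superposition:
  • 5: e_ss = 5/(1+K_p) with K_p=500/17 → 85/517.
  • t: a type-0 system cannot track it, e_ss → ∞.
The unbounded component dominates.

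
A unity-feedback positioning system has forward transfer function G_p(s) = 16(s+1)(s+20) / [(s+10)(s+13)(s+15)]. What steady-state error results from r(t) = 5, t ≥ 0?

975/227

System type = 0 (no poles at s=0).
K_p = lim_{s→0} G_p(s) = 16·1·20 / (10·13·15) = 32/195.
e_ss = 5/(1 + K_p) = 5/(227/195) = 975/227.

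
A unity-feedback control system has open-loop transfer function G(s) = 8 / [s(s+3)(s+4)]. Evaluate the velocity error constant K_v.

System type = 1 (one pole at s=0).
K_v = lim_{s→0} s·G(s) = 8 / (3·4) = 2/3.

2/3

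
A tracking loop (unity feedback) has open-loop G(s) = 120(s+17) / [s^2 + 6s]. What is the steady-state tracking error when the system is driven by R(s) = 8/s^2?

2/85

Factoring s from the denominator leaves a polynomial with constant term 6, so the system is type 1.
K_v = lim_{s→0} s·G(s) = 120·17 / 6 = 340.
e_ss = 8/K_v = 8/340 = 2/85.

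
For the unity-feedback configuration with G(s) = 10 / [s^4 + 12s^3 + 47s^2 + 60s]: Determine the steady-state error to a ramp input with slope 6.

36

Lowest-order denominator term is 60s, so the open loop has 1 pole at the origin → type 1 system.
K_v = lim_{s→0} s·G(s) = 10 / 60 = 1/6.
e_ss = 6/K_v = 6/(1/6) = 36.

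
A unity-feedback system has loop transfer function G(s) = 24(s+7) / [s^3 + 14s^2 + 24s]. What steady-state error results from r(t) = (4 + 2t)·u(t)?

Factoring s from the denominator leaves a polynomial with constant term 24, so the system is type 1. Taking each input component in turn:
  • 4: tracked with zero error.
  • 2t: e_ss = 2/K_v with K_v=7 → 2/7.
Total e_ss = 2/7.

2/7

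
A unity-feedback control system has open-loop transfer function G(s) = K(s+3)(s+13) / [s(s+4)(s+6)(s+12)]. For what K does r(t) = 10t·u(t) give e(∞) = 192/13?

5

System type = 1 (one pole at s=0).
K_v = lim_{s→0} s·G(s) = K·3·13 / (4·6·12) = (13/96)·K.
e_ss = 10/K_v = 192/13 ⇒ K_v = 65/96 ⇒ K = (65/96)/(13/96) = 5.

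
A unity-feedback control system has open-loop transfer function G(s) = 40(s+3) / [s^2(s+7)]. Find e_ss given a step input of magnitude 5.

The open loop has two poles at the origin → type 2 system.
A type-2 system has K_p = ∞, so it tracks a step input with zero steady-state error.

0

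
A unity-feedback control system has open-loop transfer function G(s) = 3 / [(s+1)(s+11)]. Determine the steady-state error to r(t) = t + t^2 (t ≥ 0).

No free integrators in G(s): this is a type 0 system. Taking each input component in turn:
  • t: a type-0 system cannot track it, e_ss → ∞.
  • t^2: a type-0 system cannot track it, e_ss → ∞.
The unbounded component dominates.

infinity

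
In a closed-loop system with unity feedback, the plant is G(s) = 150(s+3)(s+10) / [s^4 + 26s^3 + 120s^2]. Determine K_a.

Lowest-order denominator term is 120s^2, so the open loop has 2 poles at the origin → type 2 system.
K_a = lim_{s→0} s^2·G(s) = 150·3·10 / 120 = 37.5.

37.5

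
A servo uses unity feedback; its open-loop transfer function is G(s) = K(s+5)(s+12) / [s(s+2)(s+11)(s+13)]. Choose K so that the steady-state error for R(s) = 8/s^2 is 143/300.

System type = 1 (one pole at s=0).
K_v = lim_{s→0} s·G(s) = K·5·12 / (2·11·13) = (30/143)·K.
e_ss = 8/K_v = 143/300 ⇒ K_v = 2400/143 ⇒ K = (2400/143)/(30/143) = 80.

80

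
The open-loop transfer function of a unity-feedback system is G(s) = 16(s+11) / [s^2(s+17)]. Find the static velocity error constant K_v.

K_v = lim_{s→0} s·G(s); with 2 poles at the origin the limit diverges, so K_v = ∞.

infinity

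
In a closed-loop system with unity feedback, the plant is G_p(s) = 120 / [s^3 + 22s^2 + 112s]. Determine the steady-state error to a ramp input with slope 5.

The denominator has no term below 112s — 1 pole at s=0, type 1.
K_v = lim_{s→0} s·G_p(s) = 120 / 112 = 15/14.
e_ss = 5/K_v = 5/(15/14) = 14/3.

14/3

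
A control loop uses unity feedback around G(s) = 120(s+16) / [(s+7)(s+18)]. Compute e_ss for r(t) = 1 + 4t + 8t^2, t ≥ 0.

infinity

System type = 0 (no poles at s=0). Taking each input component in turn:
  • 1: e_ss = 1/(1+K_p) with K_p=320/21 → 21/341.
  • 4t: a type-0 system cannot track it, e_ss → ∞.
  • 8t^2: a type-0 system cannot track it, e_ss → ∞.
The unbounded component dominates.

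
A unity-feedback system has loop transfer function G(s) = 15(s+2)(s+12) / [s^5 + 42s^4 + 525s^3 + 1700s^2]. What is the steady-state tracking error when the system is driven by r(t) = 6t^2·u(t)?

The denominator has no term below 1700s^2 — 2 poles at s=0, type 2.
K_a = lim_{s→0} s^2·G(s) = 15·2·12 / 1700 = 18/85.
r(t) = 6t^2 gives R(s) = 12/s^3.
e_ss = 12/K_a = 12/(18/85) = 170/3.

170/3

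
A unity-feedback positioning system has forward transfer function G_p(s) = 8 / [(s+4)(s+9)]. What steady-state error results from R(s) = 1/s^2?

The open loop has no poles at the origin → type 0 system.
K_v = lim_{s→0} s·G_p(s) = 0; the steady-state error to this ramp input grows without bound.

infinity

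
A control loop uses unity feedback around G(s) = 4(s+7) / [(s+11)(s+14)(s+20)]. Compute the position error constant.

1/110

System type = 0 (no poles at s=0).
K_p = lim_{s→0} G(s) = 4·7 / (11·14·20) = 1/110.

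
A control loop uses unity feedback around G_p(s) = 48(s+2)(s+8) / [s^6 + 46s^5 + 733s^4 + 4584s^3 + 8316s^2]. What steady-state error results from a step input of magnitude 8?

0

Lowest-order denominator term is 8316s^2, so the open loop has 2 poles at the origin → type 2 system.
K_p = ∞ for a type-2 system; e_ss to a step is zero.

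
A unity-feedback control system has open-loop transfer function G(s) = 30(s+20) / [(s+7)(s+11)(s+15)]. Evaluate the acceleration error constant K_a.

0

System type = 0 (no poles at s=0).
K_a = lim_{s→0} s^2·G(s) = 0 (the extra factor of s kills the finite limit).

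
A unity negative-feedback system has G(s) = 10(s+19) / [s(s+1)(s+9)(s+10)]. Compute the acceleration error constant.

One free integrator in G(s): this is a type 1 system.
K_a = lim_{s→0} s^2·G(s) = 0 (the extra factor of s kills the finite limit).

0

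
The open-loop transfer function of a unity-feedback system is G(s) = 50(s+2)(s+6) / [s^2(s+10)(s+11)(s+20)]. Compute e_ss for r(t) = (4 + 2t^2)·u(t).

Two free integrators in G(s): this is a type 2 system. Treating each term separately:
  • 4: tracked with zero error.
  • 2t^2: e_ss = 4/K_a with K_a=3/11 → 44/3.
Total e_ss = 44/3.

44/3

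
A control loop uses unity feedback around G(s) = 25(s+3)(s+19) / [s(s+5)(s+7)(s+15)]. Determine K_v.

G(s) has one factor of s in the denominator, so the system is type 1.
K_v = lim_{s→0} s·G(s) = 25·3·19 / (5·7·15) = 19/7.

19/7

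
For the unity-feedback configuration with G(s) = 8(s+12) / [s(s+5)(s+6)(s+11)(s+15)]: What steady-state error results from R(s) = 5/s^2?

System type = 1 (one pole at s=0).
K_v = lim_{s→0} s·G(s) = 8·12 / (5·6·11·15) = 16/825.
e_ss = 5/K_v = 5/(16/825) = 257.8125.

257.8125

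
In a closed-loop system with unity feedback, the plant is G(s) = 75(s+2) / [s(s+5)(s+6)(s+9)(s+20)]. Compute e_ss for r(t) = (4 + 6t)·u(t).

216

One free integrator in G(s): this is a type 1 system. Treating each term separately:
  • 4: tracked with zero error.
  • 6t: e_ss = 6/K_v with K_v=1/36 → 216.
Total e_ss = 216.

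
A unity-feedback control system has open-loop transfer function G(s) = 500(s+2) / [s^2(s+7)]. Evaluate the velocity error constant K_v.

infinity

K_v = lim_{s→0} s·G(s); with 2 poles at the origin the limit diverges, so K_v = ∞.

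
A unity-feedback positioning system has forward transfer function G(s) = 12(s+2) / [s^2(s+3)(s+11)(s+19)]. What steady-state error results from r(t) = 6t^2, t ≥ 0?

313.5

Two free integrators in G(s): this is a type 2 system.
K_a = lim_{s→0} s^2·G(s) = 12·2 / (3·11·19) = 8/209.
r(t) = 6t^2 gives R(s) = 12/s^3.
e_ss = 12/K_a = 12/(8/209) = 313.5.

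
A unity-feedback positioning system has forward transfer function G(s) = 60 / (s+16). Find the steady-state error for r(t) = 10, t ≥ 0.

The open loop has no poles at the origin → type 0 system.
K_p = lim_{s→0} G(s) = 60 / (16) = 3.75.
e_ss = 10/(1 + K_p) = 10/4.75 = 40/19.

40/19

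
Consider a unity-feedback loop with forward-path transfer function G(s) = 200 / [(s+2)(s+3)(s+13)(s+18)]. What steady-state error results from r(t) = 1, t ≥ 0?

351/401

No free integrators in G(s): this is a type 0 system.
K_p = lim_{s→0} G(s) = 200 / (2·3·13·18) = 50/351.
e_ss = 1/(1 + K_p) = 1/(401/351) = 351/401.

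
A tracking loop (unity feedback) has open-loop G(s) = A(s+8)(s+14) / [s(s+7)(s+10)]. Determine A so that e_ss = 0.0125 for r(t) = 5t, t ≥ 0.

G(s) has one factor of s in the denominator, so the system is type 1.
K_v = lim_{s→0} s·G(s) = A·8·14 / (7·10) = 1.6·A.
e_ss = 5/K_v = 0.0125 ⇒ K_v = 400 ⇒ A = 400/1.6 = 250.

250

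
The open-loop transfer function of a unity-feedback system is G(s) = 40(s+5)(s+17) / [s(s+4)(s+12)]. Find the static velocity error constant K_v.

425/6

G(s) has one factor of s in the denominator, so the system is type 1.
K_v = lim_{s→0} s·G(s) = 40·5·17 / (4·12) = 425/6.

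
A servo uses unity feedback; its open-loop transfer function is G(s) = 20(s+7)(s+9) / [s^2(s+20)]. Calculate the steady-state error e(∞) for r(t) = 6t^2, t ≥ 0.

G(s) has two factors of s in the denominator, so the system is type 2.
K_a = lim_{s→0} s^2·G(s) = 20·7·9 / (20) = 63.
r(t) = 6t^2 gives R(s) = 12/s^3.
e_ss = 12/K_a = 12/63 = 4/21.

4/21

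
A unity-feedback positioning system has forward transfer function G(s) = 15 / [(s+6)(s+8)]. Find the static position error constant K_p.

No free integrators in G(s): this is a type 0 system.
K_p = lim_{s→0} G(s) = 15 / (6·8) = 0.3125.

0.3125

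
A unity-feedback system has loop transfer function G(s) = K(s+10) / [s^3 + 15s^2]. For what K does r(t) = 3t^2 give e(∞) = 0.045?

The denominator has no term below 15s^2 — 2 poles at s=0, type 2.
K_a = lim_{s→0} s^2·G(s) = K·10 / 15 = (2/3)·K.
e_ss = 6/K_a = 0.045 ⇒ K_a = 400/3 ⇒ K = (400/3)/(2/3) = 200.

200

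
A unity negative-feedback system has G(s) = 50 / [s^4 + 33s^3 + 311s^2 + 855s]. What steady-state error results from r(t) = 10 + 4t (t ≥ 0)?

68.4

Lowest-order denominator term is 855s, so the open loop has 1 pole at the origin → type 1 system. By superposition:
  • 10: tracked with zero error.
  • 4t: e_ss = 4/K_v with K_v=10/171 → 68.4.
Total e_ss = 68.4.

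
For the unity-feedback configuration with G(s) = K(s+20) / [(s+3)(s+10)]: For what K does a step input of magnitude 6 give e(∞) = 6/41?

System type = 0 (no poles at s=0).
K_p = lim_{s→0} G(s) = K·20 / (3·10) = (2/3)·K.
e_ss = 6/(1 + K_p) = 6/41 ⇒ 1 + (2/3)·K = 41 ⇒ K = 60.

60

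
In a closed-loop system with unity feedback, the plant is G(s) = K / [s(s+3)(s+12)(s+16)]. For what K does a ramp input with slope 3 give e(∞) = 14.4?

G(s) has one factor of s in the denominator, so the system is type 1.
K_v = lim_{s→0} s·G(s) = K / (3·12·16) = (1/576)·K.
e_ss = 3/K_v = 14.4 ⇒ K_v = 5/24 ⇒ K = (5/24)/(1/576) = 120.

120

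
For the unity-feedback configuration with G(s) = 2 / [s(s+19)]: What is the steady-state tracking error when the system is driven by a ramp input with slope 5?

47.5

G(s) has one factor of s in the denominator, so the system is type 1.
K_v = lim_{s→0} s·G(s) = 2 / (19) = 2/19.
e_ss = 5/K_v = 5/(2/19) = 47.5.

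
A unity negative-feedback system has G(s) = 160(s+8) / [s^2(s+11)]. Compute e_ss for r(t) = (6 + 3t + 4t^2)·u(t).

11/160

Two free integrators in G(s): this is a type 2 system. Treating each term separately:
  • 6: tracked with zero error.
  • 3t: tracked with zero error.
  • 4t^2: e_ss = 8/K_a with K_a=1280/11 → 11/160.
Total e_ss = 11/160.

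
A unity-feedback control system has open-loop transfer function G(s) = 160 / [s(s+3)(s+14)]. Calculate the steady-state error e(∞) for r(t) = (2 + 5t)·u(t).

1.3125

G(s) has one factor of s in the denominator, so the system is type 1. Taking each input component in turn:
  • 2: tracked with zero error.
  • 5t: e_ss = 5/K_v with K_v=80/21 → 1.3125.
Total e_ss = 1.3125.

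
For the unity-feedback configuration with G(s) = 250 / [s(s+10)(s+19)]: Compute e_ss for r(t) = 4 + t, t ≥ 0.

0.76

System type = 1 (one pole at s=0). By superposition:
  • 4: tracked with zero error.
  • t: e_ss = 1/K_v with K_v=25/19 → 0.76.
Total e_ss = 0.76.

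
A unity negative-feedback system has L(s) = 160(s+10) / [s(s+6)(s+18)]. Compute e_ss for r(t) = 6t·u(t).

0.405

The open loop has one pole at the origin → type 1 system.
K_v = lim_{s→0} s·L(s) = 160·10 / (6·18) = 400/27.
e_ss = 6/K_v = 6/(400/27) = 0.405.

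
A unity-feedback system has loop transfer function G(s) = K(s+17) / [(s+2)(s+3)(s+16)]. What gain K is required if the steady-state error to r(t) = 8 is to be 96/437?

No free integrators in G(s): this is a type 0 system.
K_p = lim_{s→0} G(s) = K·17 / (2·3·16) = (17/96)·K.
e_ss = 8/(1 + K_p) = 96/437 ⇒ 1 + (17/96)·K = 437/12 ⇒ K = 200.

200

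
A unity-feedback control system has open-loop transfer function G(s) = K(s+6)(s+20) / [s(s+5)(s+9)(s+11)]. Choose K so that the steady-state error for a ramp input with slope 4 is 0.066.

250

The open loop has one pole at the origin → type 1 system.
K_v = lim_{s→0} s·G(s) = K·6·20 / (5·9·11) = (8/33)·K.
e_ss = 4/K_v = 0.066 ⇒ K_v = 2000/33 ⇒ K = (2000/33)/(8/33) = 250.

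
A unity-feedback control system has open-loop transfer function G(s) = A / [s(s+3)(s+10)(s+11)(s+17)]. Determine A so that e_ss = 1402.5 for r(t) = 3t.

The open loop has one pole at the origin → type 1 system.
K_v = lim_{s→0} s·G(s) = A / (3·10·11·17) = (1/5610)·A.
e_ss = 3/K_v = 1402.5 ⇒ K_v = 2/935 ⇒ A = (2/935)/(1/5610) = 12.

12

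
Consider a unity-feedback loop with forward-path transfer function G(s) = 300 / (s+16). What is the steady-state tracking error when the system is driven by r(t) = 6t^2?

infinity

The open loop has no poles at the origin → type 0 system.
For a type-0 system K_a = 0, so e_ss to a parabolic input is unbounded.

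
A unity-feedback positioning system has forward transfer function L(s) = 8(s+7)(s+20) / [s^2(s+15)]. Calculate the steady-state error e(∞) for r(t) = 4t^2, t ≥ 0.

3/28

System type = 2 (two poles at s=0).
K_a = lim_{s→0} s^2·L(s) = 8·7·20 / (15) = 224/3.
r(t) = 4t^2 gives R(s) = 8/s^3.
e_ss = 8/K_a = 8/(224/3) = 3/28.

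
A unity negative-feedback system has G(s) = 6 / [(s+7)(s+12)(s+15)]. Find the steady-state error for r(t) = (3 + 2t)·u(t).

G(s) has no factors of s in the denominator, so the system is type 0. Treating each term separately:
  • 3: e_ss = 3/(1+K_p) with K_p=1/210 → 630/211.
  • 2t: a type-0 system cannot track it, e_ss → ∞.
The unbounded component dominates.

infinity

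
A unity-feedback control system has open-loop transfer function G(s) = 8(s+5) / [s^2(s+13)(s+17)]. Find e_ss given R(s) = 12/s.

0

System type = 2 (two poles at s=0).
K_p = ∞ for a type-2 system; e_ss to a step is zero.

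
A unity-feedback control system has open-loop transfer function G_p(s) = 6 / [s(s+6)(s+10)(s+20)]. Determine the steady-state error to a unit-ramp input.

200

The open loop has one pole at the origin → type 1 system.
K_v = lim_{s→0} s·G_p(s) = 6 / (6·10·20) = 0.005.
e_ss = 1/K_v = 1/0.005 = 200.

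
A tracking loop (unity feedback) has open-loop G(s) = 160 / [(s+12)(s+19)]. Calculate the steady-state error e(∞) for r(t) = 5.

G(s) has no factors of s in the denominator, so the system is type 0.
K_p = lim_{s→0} G(s) = 160 / (12·19) = 40/57.
e_ss = 5/(1 + K_p) = 5/(97/57) = 285/97.

285/97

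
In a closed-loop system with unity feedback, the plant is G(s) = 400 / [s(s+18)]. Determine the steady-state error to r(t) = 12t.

G(s) has one factor of s in the denominator, so the system is type 1.
K_v = lim_{s→0} s·G(s) = 400 / (18) = 200/9.
e_ss = 12/K_v = 12/(200/9) = 0.54.

0.54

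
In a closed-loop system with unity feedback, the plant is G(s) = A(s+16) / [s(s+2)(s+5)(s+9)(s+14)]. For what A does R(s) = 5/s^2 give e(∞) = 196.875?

G(s) has one factor of s in the denominator, so the system is type 1.
K_v = lim_{s→0} s·G(s) = A·16 / (2·5·9·14) = (4/315)·A.
e_ss = 5/K_v = 196.875 ⇒ K_v = 8/315 ⇒ A = (8/315)/(4/315) = 2.

2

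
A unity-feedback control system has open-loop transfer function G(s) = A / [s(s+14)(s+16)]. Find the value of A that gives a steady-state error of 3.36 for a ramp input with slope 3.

One free integrator in G(s): this is a type 1 system.
K_v = lim_{s→0} s·G(s) = A / (14·16) = (1/224)·A.
e_ss = 3/K_v = 3.36 ⇒ K_v = 25/28 ⇒ A = (25/28)/(1/224) = 200.

200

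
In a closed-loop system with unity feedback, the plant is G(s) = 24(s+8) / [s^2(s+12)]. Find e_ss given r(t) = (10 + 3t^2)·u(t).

0.375

The open loop has two poles at the origin → type 2 system. Taking each input component in turn:
  • 10: tracked with zero error.
  • 3t^2: e_ss = 6/K_a with K_a=16 → 0.375.
Total e_ss = 0.375.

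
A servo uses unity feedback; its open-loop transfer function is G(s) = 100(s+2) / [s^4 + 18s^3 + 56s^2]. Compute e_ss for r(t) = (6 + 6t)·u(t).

0

Factoring s^2 from the denominator leaves a polynomial with constant term 56, so the system is type 2. By superposition:
  • 6: tracked with zero error.
  • 6t: tracked with zero error.
Total e_ss = 0.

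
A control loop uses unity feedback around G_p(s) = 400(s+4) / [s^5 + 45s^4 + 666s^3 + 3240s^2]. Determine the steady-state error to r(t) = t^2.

Lowest-order denominator term is 3240s^2, so the open loop has 2 poles at the origin → type 2 system.
K_a = lim_{s→0} s^2·G_p(s) = 400·4 / 3240 = 40/81.
r(t) = t^2 gives R(s) = 2/s^3.
e_ss = 2/K_a = 2/(40/81) = 4.05.

4.05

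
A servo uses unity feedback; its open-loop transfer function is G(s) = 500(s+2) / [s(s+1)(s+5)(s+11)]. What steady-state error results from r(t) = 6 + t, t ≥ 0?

The open loop has one pole at the origin → type 1 system. Treating each term separately:
  • 6: tracked with zero error.
  • t: e_ss = 1/K_v with K_v=200/11 → 0.055.
Total e_ss = 0.055.

0.055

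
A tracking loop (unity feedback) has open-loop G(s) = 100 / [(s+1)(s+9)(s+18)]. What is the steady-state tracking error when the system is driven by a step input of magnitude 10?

G(s) has no factors of s in the denominator, so the system is type 0.
K_p = lim_{s→0} G(s) = 100 / (1·9·18) = 50/81.
e_ss = 10/(1 + K_p) = 10/(131/81) = 810/131.

810/131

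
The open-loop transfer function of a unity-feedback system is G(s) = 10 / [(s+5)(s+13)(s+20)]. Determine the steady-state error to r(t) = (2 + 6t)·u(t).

The open loop has no poles at the origin → type 0 system. By superposition:
  • 2: e_ss = 2/(1+K_p) with K_p=1/130 → 260/131.
  • 6t: a type-0 system cannot track it, e_ss → ∞.
The unbounded component dominates.

infinity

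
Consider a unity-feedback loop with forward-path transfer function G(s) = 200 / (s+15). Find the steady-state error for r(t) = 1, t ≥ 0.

No free integrators in G(s): this is a type 0 system.
K_p = lim_{s→0} G(s) = 200 / (15) = 40/3.
e_ss = 1/(1 + K_p) = 1/(43/3) = 3/43.

3/43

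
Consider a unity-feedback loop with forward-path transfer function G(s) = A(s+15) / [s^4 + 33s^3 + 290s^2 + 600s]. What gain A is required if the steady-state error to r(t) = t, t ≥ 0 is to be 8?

The denominator has no term below 600s — 1 pole at s=0, type 1.
K_v = lim_{s→0} s·G(s) = A·15 / 600 = 0.025·A.
e_ss = 1/K_v = 8 ⇒ K_v = 0.125 ⇒ A = 0.125/0.025 = 5.

5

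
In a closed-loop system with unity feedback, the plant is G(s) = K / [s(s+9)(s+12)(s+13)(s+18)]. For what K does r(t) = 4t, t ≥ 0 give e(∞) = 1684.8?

60

G(s) has one factor of s in the denominator, so the system is type 1.
K_v = lim_{s→0} s·G(s) = K / (9·12·13·18) = (1/25272)·K.
e_ss = 4/K_v = 1684.8 ⇒ K_v = 5/2106 ⇒ K = (5/2106)/(1/25272) = 60.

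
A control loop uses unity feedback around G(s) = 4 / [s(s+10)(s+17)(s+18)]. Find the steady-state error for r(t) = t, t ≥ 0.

765

One free integrator in G(s): this is a type 1 system.
K_v = lim_{s→0} s·G(s) = 4 / (10·17·18) = 1/765.
e_ss = 1/K_v = 1/(1/765) = 765.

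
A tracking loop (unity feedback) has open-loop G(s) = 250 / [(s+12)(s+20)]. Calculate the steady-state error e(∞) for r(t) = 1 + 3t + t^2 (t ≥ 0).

infinity

System type = 0 (no poles at s=0). Taking each input component in turn:
  • 1: e_ss = 1/(1+K_p) with K_p=25/24 → 24/49.
  • 3t: a type-0 system cannot track it, e_ss → ∞.
  • t^2: a type-0 system cannot track it, e_ss → ∞.
The unbounded component dominates.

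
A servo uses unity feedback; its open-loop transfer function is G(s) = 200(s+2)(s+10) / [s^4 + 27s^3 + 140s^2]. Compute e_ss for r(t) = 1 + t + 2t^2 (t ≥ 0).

0.14

Factoring s^2 from the denominator leaves a polynomial with constant term 140, so the system is type 2. Taking each input component in turn:
  • 1: tracked with zero error.
  • t: tracked with zero error.
  • 2t^2: e_ss = 4/K_a with K_a=200/7 → 0.14.
Total e_ss = 0.14.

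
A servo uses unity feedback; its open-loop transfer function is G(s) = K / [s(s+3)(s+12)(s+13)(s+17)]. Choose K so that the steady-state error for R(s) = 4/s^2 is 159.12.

The open loop has one pole at the origin → type 1 system.
K_v = lim_{s→0} s·G(s) = K / (3·12·13·17) = (1/7956)·K.
e_ss = 4/K_v = 159.12 ⇒ K_v = 50/1989 ⇒ K = (50/1989)/(1/7956) = 200.

200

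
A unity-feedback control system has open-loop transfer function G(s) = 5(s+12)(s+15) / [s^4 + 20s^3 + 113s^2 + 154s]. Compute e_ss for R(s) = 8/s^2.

Lowest-order denominator term is 154s, so the open loop has 1 pole at the origin → type 1 system.
K_v = lim_{s→0} s·G(s) = 5·12·15 / 154 = 450/77.
e_ss = 8/K_v = 8/(450/77) = 308/225.

308/225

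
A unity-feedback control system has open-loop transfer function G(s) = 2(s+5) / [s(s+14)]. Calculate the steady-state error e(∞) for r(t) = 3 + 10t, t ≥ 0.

14

The open loop has one pole at the origin → type 1 system. Treating each term separately:
  • 3: tracked with zero error.
  • 10t: e_ss = 10/K_v with K_v=5/7 → 14.
Total e_ss = 14.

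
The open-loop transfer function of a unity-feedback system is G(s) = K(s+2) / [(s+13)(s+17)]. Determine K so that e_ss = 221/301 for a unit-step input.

No free integrators in G(s): this is a type 0 system.
K_p = lim_{s→0} G(s) = K·2 / (13·17) = (2/221)·K.
e_ss = 1/(1 + K_p) = 221/301 ⇒ 1 + (2/221)·K = 301/221 ⇒ K = 40.

40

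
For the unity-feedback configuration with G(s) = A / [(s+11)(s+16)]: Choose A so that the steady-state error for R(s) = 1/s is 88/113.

50

System type = 0 (no poles at s=0).
K_p = lim_{s→0} G(s) = A / (11·16) = (1/176)·A.
e_ss = 1/(1 + K_p) = 88/113 ⇒ 1 + (1/176)·A = 113/88 ⇒ A = 50.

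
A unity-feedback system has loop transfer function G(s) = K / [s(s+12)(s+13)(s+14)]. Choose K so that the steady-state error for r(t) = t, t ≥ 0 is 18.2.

System type = 1 (one pole at s=0).
K_v = lim_{s→0} s·G(s) = K / (12·13·14) = (1/2184)·K.
e_ss = 1/K_v = 18.2 ⇒ K_v = 5/91 ⇒ K = (5/91)/(1/2184) = 120.

120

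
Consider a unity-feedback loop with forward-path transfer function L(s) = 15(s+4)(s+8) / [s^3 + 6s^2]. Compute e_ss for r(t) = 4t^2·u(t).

Factoring s^2 from the denominator leaves a polynomial with constant term 6, so the system is type 2.
K_a = lim_{s→0} s^2·L(s) = 15·4·8 / 6 = 80.
r(t) = 4t^2 gives R(s) = 8/s^3.
e_ss = 8/K_a = 8/80 = 0.1.

0.1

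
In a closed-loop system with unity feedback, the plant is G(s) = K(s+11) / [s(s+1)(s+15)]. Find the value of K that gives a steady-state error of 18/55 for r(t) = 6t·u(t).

25

System type = 1 (one pole at s=0).
K_v = lim_{s→0} s·G(s) = K·11 / (1·15) = (11/15)·K.
e_ss = 6/K_v = 18/55 ⇒ K_v = 55/3 ⇒ K = (55/3)/(11/15) = 25.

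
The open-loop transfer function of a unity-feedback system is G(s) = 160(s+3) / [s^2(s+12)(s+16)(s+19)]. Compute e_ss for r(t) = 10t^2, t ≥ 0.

152

G(s) has two factors of s in the denominator, so the system is type 2.
K_a = lim_{s→0} s^2·G(s) = 160·3 / (12·16·19) = 5/38.
r(t) = 10t^2 gives R(s) = 20/s^3.
e_ss = 20/K_a = 20/(5/38) = 152.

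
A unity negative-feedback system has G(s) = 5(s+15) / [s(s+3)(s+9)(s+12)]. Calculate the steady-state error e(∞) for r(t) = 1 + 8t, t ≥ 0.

G(s) has one factor of s in the denominator, so the system is type 1. Treating each term separately:
  • 1: tracked with zero error.
  • 8t: e_ss = 8/K_v with K_v=25/108 → 34.56.
Total e_ss = 34.56.

34.56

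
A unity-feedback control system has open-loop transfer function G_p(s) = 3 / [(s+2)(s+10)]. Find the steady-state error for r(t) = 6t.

G_p(s) has no factors of s in the denominator, so the system is type 0.
For a type-0 system K_v = 0, so e_ss to a ramp input is unbounded.

infinity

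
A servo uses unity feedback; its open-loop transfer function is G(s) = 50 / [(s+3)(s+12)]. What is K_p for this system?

25/18

No free integrators in G(s): this is a type 0 system.
K_p = lim_{s→0} G(s) = 50 / (3·12) = 25/18.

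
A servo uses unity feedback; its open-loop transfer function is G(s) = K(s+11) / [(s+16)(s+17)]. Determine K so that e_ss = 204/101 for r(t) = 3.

12

The open loop has no poles at the origin → type 0 system.
K_p = lim_{s→0} G(s) = K·11 / (16·17) = (11/272)·K.
e_ss = 3/(1 + K_p) = 204/101 ⇒ 1 + (11/272)·K = 101/68 ⇒ K = 12.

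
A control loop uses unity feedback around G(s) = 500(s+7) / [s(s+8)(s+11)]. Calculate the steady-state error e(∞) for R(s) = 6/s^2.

132/875

The open loop has one pole at the origin → type 1 system.
K_v = lim_{s→0} s·G(s) = 500·7 / (8·11) = 875/22.
e_ss = 6/K_v = 6/(875/22) = 132/875.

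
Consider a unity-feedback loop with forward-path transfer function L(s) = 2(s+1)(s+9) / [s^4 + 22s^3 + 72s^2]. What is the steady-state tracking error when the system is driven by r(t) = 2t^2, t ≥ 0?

16

Factoring s^2 from the denominator leaves a polynomial with constant term 72, so the system is type 2.
K_a = lim_{s→0} s^2·L(s) = 2·1·9 / 72 = 0.25.
r(t) = 2t^2 gives R(s) = 4/s^3.
e_ss = 4/K_a = 4/0.25 = 16.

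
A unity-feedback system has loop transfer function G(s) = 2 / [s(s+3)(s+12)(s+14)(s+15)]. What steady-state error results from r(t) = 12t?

45360

The open loop has one pole at the origin → type 1 system.
K_v = lim_{s→0} s·G(s) = 2 / (3·12·14·15) = 1/3780.
e_ss = 12/K_v = 12/(1/3780) = 45360.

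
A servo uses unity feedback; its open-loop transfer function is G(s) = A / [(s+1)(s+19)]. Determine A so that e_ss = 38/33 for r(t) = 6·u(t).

80

G(s) has no factors of s in the denominator, so the system is type 0.
K_p = lim_{s→0} G(s) = A / (1·19) = (1/19)·A.
e_ss = 6/(1 + K_p) = 38/33 ⇒ 1 + (1/19)·A = 99/19 ⇒ A = 80.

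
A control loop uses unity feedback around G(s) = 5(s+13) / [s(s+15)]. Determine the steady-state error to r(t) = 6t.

18/13

G(s) has one factor of s in the denominator, so the system is type 1.
K_v = lim_{s→0} s·G(s) = 5·13 / (15) = 13/3.
e_ss = 6/K_v = 6/(13/3) = 18/13.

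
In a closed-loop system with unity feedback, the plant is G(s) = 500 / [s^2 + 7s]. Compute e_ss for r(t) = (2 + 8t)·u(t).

0.112

The denominator has no term below 7s — 1 pole at s=0, type 1. By superposition:
  • 2: tracked with zero error.
  • 8t: e_ss = 8/K_v with K_v=500/7 → 0.112.
Total e_ss = 0.112.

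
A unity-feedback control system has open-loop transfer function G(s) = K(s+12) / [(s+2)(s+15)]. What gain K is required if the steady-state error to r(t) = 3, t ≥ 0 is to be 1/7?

50

System type = 0 (no poles at s=0).
K_p = lim_{s→0} G(s) = K·12 / (2·15) = 0.4·K.
e_ss = 3/(1 + K_p) = 1/7 ⇒ 1 + 0.4·K = 21 ⇒ K = 50.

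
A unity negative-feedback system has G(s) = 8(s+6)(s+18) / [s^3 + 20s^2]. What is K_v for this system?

infinity

K_v = lim_{s→0} s·G(s); with 2 poles at the origin the limit diverges, so K_v = ∞.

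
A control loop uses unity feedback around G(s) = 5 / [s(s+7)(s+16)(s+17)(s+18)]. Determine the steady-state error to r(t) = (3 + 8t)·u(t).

54835.2

G(s) has one factor of s in the denominator, so the system is type 1. Treating each term separately:
  • 3: tracked with zero error.
  • 8t: e_ss = 8/K_v with K_v=5/34272 → 54835.2.
Total e_ss = 54835.2.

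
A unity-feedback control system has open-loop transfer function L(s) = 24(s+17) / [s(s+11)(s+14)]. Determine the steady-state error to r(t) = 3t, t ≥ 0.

77/68

The open loop has one pole at the origin → type 1 system.
K_v = lim_{s→0} s·L(s) = 24·17 / (11·14) = 204/77.
e_ss = 3/K_v = 3/(204/77) = 77/68.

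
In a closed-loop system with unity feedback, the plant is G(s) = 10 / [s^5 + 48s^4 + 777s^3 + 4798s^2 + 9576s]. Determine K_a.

The denominator has no term below 9576s — 1 pole at s=0, type 1.
K_a = lim_{s→0} s^2·G(s) = 0 (the extra factor of s kills the finite limit).

0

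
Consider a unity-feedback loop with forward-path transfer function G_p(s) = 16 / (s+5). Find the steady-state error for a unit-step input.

No free integrators in G_p(s): this is a type 0 system.
K_p = lim_{s→0} G_p(s) = 16 / (5) = 3.2.
e_ss = 1/(1 + K_p) = 1/4.2 = 5/21.

5/21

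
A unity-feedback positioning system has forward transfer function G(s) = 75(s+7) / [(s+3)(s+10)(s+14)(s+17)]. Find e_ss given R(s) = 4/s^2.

infinity

No free integrators in G(s): this is a type 0 system.
For a type-0 system K_v = 0, so e_ss to a ramp input is unbounded.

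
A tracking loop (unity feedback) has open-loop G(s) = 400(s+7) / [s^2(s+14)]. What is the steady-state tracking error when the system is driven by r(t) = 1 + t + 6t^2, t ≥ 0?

0.06

Two free integrators in G(s): this is a type 2 system. By superposition:
  • 1: tracked with zero error.
  • t: tracked with zero error.
  • 6t^2: e_ss = 12/K_a with K_a=200 → 0.06.
Total e_ss = 0.06.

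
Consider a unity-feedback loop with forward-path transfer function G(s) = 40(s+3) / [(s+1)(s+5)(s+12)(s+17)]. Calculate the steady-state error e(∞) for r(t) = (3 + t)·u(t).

G(s) has no factors of s in the denominator, so the system is type 0. Treating each term separately:
  • 3: e_ss = 3/(1+K_p) with K_p=2/17 → 51/19.
  • t: a type-0 system cannot track it, e_ss → ∞.
The unbounded component dominates.

infinity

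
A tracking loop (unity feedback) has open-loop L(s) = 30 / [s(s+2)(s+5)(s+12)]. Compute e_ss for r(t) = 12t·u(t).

48

L(s) has one factor of s in the denominator, so the system is type 1.
K_v = lim_{s→0} s·L(s) = 30 / (2·5·12) = 0.25.
e_ss = 12/K_v = 12/0.25 = 48.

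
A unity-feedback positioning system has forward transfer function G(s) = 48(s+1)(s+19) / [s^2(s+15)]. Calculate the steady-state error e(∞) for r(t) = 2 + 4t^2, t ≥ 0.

5/38

System type = 2 (two poles at s=0). By superposition:
  • 2: tracked with zero error.
  • 4t^2: e_ss = 8/K_a with K_a=60.8 → 5/38.
Total e_ss = 5/38.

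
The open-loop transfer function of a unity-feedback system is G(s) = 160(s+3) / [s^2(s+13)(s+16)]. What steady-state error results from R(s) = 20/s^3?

26/3

G(s) has two factors of s in the denominator, so the system is type 2.
K_a = lim_{s→0} s^2·G(s) = 160·3 / (13·16) = 30/13.
r(t) = 10t^2 gives R(s) = 20/s^3.
e_ss = 20/K_a = 20/(30/13) = 26/3.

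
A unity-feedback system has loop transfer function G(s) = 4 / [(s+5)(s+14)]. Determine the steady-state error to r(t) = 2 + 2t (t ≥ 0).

infinity

System type = 0 (no poles at s=0). Taking each input component in turn:
  • 2: e_ss = 2/(1+K_p) with K_p=2/35 → 70/37.
  • 2t: a type-0 system cannot track it, e_ss → ∞.
The unbounded component dominates.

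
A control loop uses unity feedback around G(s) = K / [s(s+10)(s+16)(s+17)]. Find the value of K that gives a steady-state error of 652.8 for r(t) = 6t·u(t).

System type = 1 (one pole at s=0).
K_v = lim_{s→0} s·G(s) = K / (10·16·17) = (1/2720)·K.
e_ss = 6/K_v = 652.8 ⇒ K_v = 5/544 ⇒ K = (5/544)/(1/2720) = 25.

25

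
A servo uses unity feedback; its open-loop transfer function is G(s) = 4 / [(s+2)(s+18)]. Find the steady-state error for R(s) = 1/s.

0.9

No free integrators in G(s): this is a type 0 system.
K_p = lim_{s→0} G(s) = 4 / (2·18) = 1/9.
e_ss = 1/(1 + K_p) = 1/(10/9) = 0.9.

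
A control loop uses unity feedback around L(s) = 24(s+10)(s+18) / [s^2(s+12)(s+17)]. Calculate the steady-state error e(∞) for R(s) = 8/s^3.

17/45

Two free integrators in L(s): this is a type 2 system.
K_a = lim_{s→0} s^2·L(s) = 24·10·18 / (12·17) = 360/17.
r(t) = 4t^2 gives R(s) = 8/s^3.
e_ss = 8/K_a = 8/(360/17) = 17/45.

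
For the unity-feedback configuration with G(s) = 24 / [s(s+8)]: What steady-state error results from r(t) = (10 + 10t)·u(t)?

10/3

One free integrator in G(s): this is a type 1 system. Taking each input component in turn:
  • 10: tracked with zero error.
  • 10t: e_ss = 10/K_v with K_v=3 → 10/3.
Total e_ss = 10/3.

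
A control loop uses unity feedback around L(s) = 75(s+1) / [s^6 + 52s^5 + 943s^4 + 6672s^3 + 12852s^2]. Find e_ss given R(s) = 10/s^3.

Lowest-order denominator term is 12852s^2, so the open loop has 2 poles at the origin → type 2 system.
K_a = lim_{s→0} s^2·L(s) = 75·1 / 12852 = 25/4284.
r(t) = 5t^2 gives R(s) = 10/s^3.
e_ss = 10/K_a = 10/(25/4284) = 1713.6.

1713.6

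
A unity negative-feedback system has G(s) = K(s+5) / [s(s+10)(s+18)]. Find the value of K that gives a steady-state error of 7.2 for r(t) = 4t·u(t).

20

System type = 1 (one pole at s=0).
K_v = lim_{s→0} s·G(s) = K·5 / (10·18) = (1/36)·K.
e_ss = 4/K_v = 7.2 ⇒ K_v = 5/9 ⇒ K = (5/9)/(1/36) = 20.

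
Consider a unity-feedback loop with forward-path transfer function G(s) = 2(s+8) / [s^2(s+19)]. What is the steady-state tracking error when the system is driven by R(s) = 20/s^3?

23.75

G(s) has two factors of s in the denominator, so the system is type 2.
K_a = lim_{s→0} s^2·G(s) = 2·8 / (19) = 16/19.
r(t) = 10t^2 gives R(s) = 20/s^3.
e_ss = 20/K_a = 20/(16/19) = 23.75.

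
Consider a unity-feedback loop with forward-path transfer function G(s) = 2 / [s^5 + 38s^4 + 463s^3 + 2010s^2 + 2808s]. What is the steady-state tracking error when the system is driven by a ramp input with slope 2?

Factoring s from the denominator leaves a polynomial with constant term 2808, so the system is type 1.
K_v = lim_{s→0} s·G(s) = 2 / 2808 = 1/1404.
e_ss = 2/K_v = 2/(1/1404) = 2808.

2808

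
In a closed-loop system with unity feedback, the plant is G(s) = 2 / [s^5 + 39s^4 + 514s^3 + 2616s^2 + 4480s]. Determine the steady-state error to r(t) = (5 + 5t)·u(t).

11200

The denominator has no term below 4480s — 1 pole at s=0, type 1. Taking each input component in turn:
  • 5: tracked with zero error.
  • 5t: e_ss = 5/K_v with K_v=1/2240 → 11200.
Total e_ss = 11200.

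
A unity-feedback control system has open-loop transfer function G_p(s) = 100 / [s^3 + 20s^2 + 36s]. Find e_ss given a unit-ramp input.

0.36

The denominator has no term below 36s — 1 pole at s=0, type 1.
K_v = lim_{s→0} s·G_p(s) = 100 / 36 = 25/9.
e_ss = 1/K_v = 1/(25/9) = 0.36.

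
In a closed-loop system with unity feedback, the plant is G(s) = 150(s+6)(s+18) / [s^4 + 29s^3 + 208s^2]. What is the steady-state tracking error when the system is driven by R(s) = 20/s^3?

104/405

Factoring s^2 from the denominator leaves a polynomial with constant term 208, so the system is type 2.
K_a = lim_{s→0} s^2·G(s) = 150·6·18 / 208 = 2025/26.
r(t) = 10t^2 gives R(s) = 20/s^3.
e_ss = 20/K_a = 20/(2025/26) = 104/405.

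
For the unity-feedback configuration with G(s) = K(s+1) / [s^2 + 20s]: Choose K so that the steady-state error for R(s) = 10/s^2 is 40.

5

The denominator has no term below 20s — 1 pole at s=0, type 1.
K_v = lim_{s→0} s·G(s) = K·1 / 20 = 0.05·K.
e_ss = 10/K_v = 40 ⇒ K_v = 0.25 ⇒ K = 0.25/0.05 = 5.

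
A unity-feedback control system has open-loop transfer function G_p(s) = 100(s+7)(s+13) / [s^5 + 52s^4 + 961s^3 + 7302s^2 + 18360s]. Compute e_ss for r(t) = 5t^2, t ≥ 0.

infinity

Lowest-order denominator term is 18360s, so the open loop has 1 pole at the origin → type 1 system.
For a type-1 system K_a = 0, so e_ss to a parabolic input is unbounded.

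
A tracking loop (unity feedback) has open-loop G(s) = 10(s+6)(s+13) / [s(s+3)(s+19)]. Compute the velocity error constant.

G(s) has one factor of s in the denominator, so the system is type 1.
K_v = lim_{s→0} s·G(s) = 10·6·13 / (3·19) = 260/19.

260/19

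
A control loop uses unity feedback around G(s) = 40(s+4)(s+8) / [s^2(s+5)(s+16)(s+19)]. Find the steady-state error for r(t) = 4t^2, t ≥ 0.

G(s) has two factors of s in the denominator, so the system is type 2.
K_a = lim_{s→0} s^2·G(s) = 40·4·8 / (5·16·19) = 16/19.
r(t) = 4t^2 gives R(s) = 8/s^3.
e_ss = 8/K_a = 8/(16/19) = 9.5.

9.5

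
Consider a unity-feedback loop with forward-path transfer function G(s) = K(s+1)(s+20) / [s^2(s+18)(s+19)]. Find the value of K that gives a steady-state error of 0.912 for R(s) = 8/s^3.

150

G(s) has two factors of s in the denominator, so the system is type 2.
K_a = lim_{s→0} s^2·G(s) = K·1·20 / (18·19) = (10/171)·K.
e_ss = 8/K_a = 0.912 ⇒ K_a = 500/57 ⇒ K = (500/57)/(10/171) = 150.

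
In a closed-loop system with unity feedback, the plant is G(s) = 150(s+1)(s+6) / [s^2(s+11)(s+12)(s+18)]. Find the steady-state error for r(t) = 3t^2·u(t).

The open loop has two poles at the origin → type 2 system.
K_a = lim_{s→0} s^2·G(s) = 150·1·6 / (11·12·18) = 25/66.
r(t) = 3t^2 gives R(s) = 6/s^3.
e_ss = 6/K_a = 6/(25/66) = 15.84.

15.84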